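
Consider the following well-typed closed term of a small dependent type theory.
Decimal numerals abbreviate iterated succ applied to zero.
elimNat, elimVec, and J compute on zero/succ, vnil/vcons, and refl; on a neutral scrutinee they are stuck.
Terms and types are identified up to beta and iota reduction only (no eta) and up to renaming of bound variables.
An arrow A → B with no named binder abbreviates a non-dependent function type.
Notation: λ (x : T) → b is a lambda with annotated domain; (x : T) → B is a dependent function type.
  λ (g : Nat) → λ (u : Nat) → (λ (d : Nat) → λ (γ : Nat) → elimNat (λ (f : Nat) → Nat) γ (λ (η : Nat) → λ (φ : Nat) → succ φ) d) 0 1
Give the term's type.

inferred type:
  Nat → Nat → Nat


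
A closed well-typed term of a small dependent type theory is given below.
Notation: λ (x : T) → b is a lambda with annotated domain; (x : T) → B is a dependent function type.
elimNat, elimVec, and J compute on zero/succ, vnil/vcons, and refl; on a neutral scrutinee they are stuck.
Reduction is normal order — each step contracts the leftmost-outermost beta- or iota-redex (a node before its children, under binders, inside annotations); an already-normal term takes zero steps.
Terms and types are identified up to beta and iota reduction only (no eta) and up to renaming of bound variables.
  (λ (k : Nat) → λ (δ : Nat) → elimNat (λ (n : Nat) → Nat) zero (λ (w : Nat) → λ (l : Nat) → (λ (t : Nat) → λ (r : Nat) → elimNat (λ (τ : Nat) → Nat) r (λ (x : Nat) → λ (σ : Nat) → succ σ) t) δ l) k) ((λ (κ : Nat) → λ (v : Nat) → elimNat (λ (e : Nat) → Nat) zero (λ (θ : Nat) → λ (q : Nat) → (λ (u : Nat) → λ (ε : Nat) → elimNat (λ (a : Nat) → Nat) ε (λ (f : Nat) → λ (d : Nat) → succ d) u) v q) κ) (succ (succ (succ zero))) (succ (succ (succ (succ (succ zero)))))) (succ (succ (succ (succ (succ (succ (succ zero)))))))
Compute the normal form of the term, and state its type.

reduced normal form:
  succ (succ (succ (succ (succ (succ (succ (succ (succ (succ (succ (succ (succ (succ (succ (succ (succ (succ (succ (succ (succ (succ (succ (succ (succ (succ (succ (succ (succ (succ (succ (succ (succ (succ (succ (succ (succ (succ (succ (succ (succ (succ (succ (succ (succ (succ (succ (succ (succ (succ (succ (succ (succ (succ (succ (succ (succ (succ (succ (succ (succ (succ (succ (succ (succ (succ (succ (succ (succ (succ (succ (succ (succ (succ (succ (succ (succ (succ (succ (succ (succ (succ (succ (succ (succ (succ (succ (succ (succ (succ (succ (succ (succ (succ (succ (succ (succ (succ (succ (succ (succ (succ (succ (succ (succ zero))))))))))))))))))))))))))))))))))))))))))))))))))))))))))))))))))))))))))))))))))))))))))))))))))))))))
the term's type:
  Nat


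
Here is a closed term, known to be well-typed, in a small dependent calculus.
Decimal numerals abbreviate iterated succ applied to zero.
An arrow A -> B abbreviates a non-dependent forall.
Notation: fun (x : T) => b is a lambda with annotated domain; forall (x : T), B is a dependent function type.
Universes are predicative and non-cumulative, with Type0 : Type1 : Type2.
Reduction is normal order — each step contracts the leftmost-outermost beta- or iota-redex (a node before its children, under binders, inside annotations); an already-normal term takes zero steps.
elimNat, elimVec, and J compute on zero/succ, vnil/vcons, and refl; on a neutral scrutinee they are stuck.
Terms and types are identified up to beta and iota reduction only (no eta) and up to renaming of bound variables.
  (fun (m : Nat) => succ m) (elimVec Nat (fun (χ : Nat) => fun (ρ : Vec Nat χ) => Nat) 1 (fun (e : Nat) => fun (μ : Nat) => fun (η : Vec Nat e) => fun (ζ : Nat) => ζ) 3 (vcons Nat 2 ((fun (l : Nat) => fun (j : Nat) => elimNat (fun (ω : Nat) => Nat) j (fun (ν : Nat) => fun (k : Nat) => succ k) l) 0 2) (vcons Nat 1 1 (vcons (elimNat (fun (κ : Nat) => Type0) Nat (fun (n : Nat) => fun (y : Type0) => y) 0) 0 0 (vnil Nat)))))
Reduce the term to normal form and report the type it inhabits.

reduced normal form:
  2
the term's type:
  Nat


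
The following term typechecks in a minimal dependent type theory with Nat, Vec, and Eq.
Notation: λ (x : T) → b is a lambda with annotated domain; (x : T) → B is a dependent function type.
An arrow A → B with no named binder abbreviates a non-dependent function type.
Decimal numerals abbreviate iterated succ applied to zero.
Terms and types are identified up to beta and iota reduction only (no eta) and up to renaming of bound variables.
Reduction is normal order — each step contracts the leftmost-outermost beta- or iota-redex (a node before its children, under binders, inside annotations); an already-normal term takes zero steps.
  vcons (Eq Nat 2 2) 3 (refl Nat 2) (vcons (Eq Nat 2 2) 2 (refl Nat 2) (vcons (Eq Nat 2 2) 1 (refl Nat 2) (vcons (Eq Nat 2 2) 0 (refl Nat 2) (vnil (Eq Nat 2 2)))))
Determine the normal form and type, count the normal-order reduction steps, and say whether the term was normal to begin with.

resulting normal form:
  vcons (Eq Nat 2 2) 3 (refl Nat 2) (vcons (Eq Nat 2 2) 2 (refl Nat 2) (vcons (Eq Nat 2 2) 1 (refl Nat 2) (vcons (Eq Nat 2 2) 0 (refl Nat 2) (vnil (Eq Nat 2 2)))))
type:
  Vec (Eq Nat 2 2) 4
reduction steps (normal order): 0
started in normal form: yes


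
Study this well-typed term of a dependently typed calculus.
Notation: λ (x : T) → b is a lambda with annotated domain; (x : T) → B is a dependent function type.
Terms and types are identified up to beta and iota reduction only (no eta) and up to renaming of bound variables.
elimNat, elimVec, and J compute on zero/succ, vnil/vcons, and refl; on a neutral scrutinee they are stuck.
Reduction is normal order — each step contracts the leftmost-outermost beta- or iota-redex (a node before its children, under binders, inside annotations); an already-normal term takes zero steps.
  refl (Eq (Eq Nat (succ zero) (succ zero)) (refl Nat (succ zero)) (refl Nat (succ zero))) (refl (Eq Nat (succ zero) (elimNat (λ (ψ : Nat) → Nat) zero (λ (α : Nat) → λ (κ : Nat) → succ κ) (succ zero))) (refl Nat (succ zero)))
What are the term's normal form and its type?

reduced normal form:
  refl (Eq (Eq Nat (succ zero) (succ zero)) (refl Nat (succ zero)) (refl Nat (succ zero))) (refl (Eq Nat (succ zero) (succ zero)) (refl Nat (succ zero)))
type:
  Eq (Eq (Eq Nat (succ zero) (succ zero)) (refl Nat (succ zero)) (refl Nat (succ zero))) (refl (Eq Nat (succ zero) (succ zero)) (refl Nat (succ zero))) (refl (Eq Nat (succ zero) (succ zero)) (refl Nat (succ zero)))
observation: reduction starts at an elimNat iota-redex, and 4 normal-order steps reach the normal form.


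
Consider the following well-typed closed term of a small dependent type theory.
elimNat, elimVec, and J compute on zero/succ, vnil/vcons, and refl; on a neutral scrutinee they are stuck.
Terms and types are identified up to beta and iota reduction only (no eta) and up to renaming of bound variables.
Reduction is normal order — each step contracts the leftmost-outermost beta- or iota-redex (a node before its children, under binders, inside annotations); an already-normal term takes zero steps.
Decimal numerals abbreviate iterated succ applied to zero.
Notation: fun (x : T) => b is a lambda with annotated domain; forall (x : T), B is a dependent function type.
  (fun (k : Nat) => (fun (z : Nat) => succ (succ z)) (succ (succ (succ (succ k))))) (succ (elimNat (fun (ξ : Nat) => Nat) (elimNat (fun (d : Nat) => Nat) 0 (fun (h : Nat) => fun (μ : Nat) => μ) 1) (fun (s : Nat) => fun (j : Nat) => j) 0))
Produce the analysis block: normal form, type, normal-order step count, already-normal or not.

resulting normal form:
  7
the term's type:
  Nat
steps to reach normal form (normal order): 7
started in normal form: no
first redex: a beta-redex


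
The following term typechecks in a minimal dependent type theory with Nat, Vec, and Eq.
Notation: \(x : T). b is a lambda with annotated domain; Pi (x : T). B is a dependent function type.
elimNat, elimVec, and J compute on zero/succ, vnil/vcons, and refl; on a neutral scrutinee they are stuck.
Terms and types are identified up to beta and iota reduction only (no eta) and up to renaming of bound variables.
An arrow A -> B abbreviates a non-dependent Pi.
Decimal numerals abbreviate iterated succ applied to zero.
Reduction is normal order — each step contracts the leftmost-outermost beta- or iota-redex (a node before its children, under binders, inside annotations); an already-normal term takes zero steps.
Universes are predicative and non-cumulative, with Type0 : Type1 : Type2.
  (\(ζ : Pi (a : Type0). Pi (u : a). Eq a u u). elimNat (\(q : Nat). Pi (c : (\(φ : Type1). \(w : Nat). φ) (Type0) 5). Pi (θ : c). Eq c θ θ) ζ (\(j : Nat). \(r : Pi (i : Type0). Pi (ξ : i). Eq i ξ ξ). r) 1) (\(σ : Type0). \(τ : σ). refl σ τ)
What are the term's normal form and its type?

reduced normal form:
  \(ζ : Type0). \(a : ζ). refl ζ a
type:
  Pi (ζ : Type0). Pi (a : ζ). Eq ζ a a
observation: 5 normal-order steps separate the term from its normal form.


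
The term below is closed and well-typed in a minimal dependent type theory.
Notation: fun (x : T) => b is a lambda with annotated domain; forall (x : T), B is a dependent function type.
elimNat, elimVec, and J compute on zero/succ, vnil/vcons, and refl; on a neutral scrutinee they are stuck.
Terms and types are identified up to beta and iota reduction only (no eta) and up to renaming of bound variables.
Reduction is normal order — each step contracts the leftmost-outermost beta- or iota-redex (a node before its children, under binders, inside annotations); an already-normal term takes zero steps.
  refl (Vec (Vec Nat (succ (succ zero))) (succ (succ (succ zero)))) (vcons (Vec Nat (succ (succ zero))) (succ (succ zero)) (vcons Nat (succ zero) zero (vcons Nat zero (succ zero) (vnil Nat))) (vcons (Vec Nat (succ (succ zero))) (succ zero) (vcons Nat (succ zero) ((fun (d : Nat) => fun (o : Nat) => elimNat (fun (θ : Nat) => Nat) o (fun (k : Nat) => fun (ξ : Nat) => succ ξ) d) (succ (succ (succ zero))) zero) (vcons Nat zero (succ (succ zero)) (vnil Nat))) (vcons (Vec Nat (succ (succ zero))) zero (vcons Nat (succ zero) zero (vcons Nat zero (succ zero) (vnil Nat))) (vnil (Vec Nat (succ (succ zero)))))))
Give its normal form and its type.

reduced normal form:
  refl (Vec (Vec Nat (succ (succ zero))) (succ (succ (succ zero)))) (vcons (Vec Nat (succ (succ zero))) (succ (succ zero)) (vcons Nat (succ zero) zero (vcons Nat zero (succ zero) (vnil Nat))) (vcons (Vec Nat (succ (succ zero))) (succ zero) (vcons Nat (succ zero) (succ (succ (succ zero))) (vcons Nat zero (succ (succ zero)) (vnil Nat))) (vcons (Vec Nat (succ (succ zero))) zero (vcons Nat (succ zero) zero (vcons Nat zero (succ zero) (vnil Nat))) (vnil (Vec Nat (succ (succ zero)))))))
type:
  Eq (Vec (Vec Nat (succ (succ zero))) (succ (succ (succ zero)))) (vcons (Vec Nat (succ (succ zero))) (succ (succ zero)) (vcons Nat (succ zero) zero (vcons Nat zero (succ zero) (vnil Nat))) (vcons (Vec Nat (succ (succ zero))) (succ zero) (vcons Nat (succ zero) (succ (succ (succ zero))) (vcons Nat zero (succ (succ zero)) (vnil Nat))) (vcons (Vec Nat (succ (succ zero))) zero (vcons Nat (succ zero) zero (vcons Nat zero (succ zero) (vnil Nat))) (vnil (Vec Nat (succ (succ zero))))))) (vcons (Vec Nat (succ (succ zero))) (succ (succ zero)) (vcons Nat (succ zero) zero (vcons Nat zero (succ zero) (vnil Nat))) (vcons (Vec Nat (succ (succ zero))) (succ zero) (vcons Nat (succ zero) (succ (succ (succ zero))) (vcons Nat zero (succ (succ zero)) (vnil Nat))) (vcons (Vec Nat (succ (succ zero))) zero (vcons Nat (succ zero) zero (vcons Nat zero (succ zero) (vnil Nat))) (vnil (Vec Nat (succ (succ zero)))))))


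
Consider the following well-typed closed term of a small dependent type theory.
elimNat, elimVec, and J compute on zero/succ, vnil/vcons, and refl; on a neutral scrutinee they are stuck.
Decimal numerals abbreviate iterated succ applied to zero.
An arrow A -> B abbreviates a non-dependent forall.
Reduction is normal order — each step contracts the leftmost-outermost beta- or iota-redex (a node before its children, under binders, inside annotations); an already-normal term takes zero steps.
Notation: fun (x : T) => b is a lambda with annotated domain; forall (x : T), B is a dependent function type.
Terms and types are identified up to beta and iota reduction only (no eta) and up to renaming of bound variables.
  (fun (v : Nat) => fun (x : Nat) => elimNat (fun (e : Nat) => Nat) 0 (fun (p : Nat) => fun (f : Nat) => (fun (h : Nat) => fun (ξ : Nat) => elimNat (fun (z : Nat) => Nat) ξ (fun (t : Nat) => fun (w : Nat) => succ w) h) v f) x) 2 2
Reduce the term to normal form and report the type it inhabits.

normal form:
  4
inferred type:
  Nat
observation: 27 normal-order steps separate the term from its normal form.


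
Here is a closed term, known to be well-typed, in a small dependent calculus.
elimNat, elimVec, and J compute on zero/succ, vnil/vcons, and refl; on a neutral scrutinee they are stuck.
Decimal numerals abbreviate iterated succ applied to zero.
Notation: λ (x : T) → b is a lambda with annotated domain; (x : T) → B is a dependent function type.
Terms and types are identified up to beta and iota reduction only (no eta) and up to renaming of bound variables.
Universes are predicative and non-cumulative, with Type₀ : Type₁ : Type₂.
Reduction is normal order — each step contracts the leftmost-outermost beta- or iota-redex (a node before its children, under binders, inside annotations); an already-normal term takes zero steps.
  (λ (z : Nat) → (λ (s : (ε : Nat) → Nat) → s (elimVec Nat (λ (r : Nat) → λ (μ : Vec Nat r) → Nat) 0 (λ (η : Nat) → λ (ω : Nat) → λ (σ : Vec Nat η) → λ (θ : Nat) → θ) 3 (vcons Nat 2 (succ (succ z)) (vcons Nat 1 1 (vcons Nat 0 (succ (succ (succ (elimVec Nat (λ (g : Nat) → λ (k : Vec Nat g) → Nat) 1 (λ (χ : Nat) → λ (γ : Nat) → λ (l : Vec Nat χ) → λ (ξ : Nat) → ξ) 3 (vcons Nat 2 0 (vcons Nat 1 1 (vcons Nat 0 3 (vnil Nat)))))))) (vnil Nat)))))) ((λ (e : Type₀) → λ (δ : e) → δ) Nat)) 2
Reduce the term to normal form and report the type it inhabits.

resulting normal form:
  0
type:
  Nat


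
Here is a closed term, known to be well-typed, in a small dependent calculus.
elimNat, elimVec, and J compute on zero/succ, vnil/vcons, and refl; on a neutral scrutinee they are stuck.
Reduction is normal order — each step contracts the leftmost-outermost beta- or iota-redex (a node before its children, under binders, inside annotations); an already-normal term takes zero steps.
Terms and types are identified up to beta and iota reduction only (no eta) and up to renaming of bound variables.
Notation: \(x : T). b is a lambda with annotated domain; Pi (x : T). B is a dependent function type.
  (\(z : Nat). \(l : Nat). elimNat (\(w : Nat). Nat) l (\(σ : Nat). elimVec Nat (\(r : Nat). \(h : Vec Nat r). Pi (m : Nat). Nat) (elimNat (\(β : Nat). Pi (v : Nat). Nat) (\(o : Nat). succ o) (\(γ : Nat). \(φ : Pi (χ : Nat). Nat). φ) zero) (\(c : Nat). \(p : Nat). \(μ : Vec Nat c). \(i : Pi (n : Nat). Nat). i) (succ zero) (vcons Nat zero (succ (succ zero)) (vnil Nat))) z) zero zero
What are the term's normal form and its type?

reduced normal form:
  zero
type:
  Nat


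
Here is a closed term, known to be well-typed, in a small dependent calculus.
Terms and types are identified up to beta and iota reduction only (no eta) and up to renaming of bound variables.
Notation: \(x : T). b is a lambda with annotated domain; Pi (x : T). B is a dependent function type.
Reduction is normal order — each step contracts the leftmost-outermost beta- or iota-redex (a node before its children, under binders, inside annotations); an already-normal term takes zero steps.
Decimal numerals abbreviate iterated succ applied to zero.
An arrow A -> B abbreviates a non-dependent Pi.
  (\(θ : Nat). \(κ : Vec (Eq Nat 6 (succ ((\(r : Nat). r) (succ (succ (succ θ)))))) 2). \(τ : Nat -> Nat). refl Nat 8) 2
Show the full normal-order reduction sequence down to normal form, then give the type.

normal-order reduction sequence:
  (\(θ : Nat). \(κ : Vec (Eq Nat 6 (succ ((\(r : Nat). r) (succ (succ (succ θ)))))) 2). \(τ : Nat -> Nat). refl Nat 8) 2
  ~> \(θ : Vec (Eq Nat 6 (succ ((\(κ : Nat). κ) 5))) 2). \(r : Nat -> Nat). refl Nat 8
  ~> \(θ : Vec (Eq Nat 6 6) 2). \(κ : Nat -> Nat). refl Nat 8
inferred type:
  Vec (Eq Nat 6 6) 2 -> (Nat -> Nat) -> Eq Nat 8 8


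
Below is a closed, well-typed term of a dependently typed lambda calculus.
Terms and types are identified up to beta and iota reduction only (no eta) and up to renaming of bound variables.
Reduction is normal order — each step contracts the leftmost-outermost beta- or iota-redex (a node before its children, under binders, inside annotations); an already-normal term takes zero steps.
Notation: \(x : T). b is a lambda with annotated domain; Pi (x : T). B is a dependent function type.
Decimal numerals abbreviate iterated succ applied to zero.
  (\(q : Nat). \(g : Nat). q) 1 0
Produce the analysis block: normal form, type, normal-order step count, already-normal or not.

resulting normal form:
  1
type:
  Nat
reduction steps (normal order): 2
already normal: no
first redex: a beta-redex


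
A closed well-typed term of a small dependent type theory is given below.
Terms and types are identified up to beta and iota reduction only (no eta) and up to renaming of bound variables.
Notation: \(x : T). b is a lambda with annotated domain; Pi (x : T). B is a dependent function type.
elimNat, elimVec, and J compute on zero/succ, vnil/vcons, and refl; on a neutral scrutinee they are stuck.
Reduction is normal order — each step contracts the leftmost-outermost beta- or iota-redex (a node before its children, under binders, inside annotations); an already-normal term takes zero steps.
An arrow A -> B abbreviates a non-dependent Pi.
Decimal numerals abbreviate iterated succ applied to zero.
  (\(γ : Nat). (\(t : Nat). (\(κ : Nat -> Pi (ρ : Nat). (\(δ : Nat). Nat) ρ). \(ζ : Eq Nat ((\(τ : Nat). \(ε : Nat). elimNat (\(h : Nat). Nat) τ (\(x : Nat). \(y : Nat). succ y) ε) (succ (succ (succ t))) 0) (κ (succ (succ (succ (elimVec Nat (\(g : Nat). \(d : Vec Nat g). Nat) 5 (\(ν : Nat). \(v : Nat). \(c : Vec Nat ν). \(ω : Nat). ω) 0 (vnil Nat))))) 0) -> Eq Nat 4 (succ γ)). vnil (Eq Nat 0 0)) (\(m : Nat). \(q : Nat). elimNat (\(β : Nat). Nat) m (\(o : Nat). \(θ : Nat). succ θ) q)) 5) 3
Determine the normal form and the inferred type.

resulting normal form:
  \(γ : Eq Nat 8 8 -> Eq Nat 4 4). vnil (Eq Nat 0 0)
type:
  (Eq Nat 8 8 -> Eq Nat 4 4) -> Vec (Eq Nat 0 0) 0
observation: reduction starts at a beta-redex, and 10 normal-order steps reach the normal form.


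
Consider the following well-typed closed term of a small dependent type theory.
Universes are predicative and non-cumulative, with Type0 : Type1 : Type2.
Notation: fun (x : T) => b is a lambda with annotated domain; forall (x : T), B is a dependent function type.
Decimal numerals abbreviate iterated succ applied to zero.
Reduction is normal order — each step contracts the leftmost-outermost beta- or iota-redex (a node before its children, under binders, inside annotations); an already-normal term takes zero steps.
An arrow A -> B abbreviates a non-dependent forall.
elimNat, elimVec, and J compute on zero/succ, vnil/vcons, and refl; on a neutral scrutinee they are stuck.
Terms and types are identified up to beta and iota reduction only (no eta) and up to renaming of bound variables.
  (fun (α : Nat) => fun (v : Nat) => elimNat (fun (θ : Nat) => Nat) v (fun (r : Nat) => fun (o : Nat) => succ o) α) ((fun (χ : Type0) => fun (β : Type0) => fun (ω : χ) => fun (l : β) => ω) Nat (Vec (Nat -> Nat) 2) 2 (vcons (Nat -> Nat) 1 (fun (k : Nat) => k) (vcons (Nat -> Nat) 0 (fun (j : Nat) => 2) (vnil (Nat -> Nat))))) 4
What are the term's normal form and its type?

reduced normal form:
  6
type:
  Nat


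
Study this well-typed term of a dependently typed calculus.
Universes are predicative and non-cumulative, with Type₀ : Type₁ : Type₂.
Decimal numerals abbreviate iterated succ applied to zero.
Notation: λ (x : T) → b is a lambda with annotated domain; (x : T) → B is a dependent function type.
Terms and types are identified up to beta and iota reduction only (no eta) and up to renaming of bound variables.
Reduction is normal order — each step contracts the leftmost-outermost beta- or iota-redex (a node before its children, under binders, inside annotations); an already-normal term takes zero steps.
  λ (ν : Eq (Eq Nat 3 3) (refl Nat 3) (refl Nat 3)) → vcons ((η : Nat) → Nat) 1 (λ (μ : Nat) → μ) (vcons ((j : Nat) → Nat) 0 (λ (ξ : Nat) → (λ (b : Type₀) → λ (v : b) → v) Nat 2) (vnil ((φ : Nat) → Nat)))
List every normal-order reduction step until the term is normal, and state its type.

normal-order reduction sequence:
  λ (ν : Eq (Eq Nat 3 3) (refl Nat 3) (refl Nat 3)) → vcons ((η : Nat) → Nat) 1 (λ (μ : Nat) → μ) (vcons ((j : Nat) → Nat) 0 (λ (ξ : Nat) → (λ (b : Type₀) → λ (v : b) → v) Nat 2) (vnil ((φ : Nat) → Nat)))
  ~> λ (ν : Eq (Eq Nat 3 3) (refl Nat 3) (refl Nat 3)) → vcons ((η : Nat) → Nat) 1 (λ (μ : Nat) → μ) (vcons ((j : Nat) → Nat) 0 (λ (ξ : Nat) → (λ (b : Nat) → b) 2) (vnil ((v : Nat) → Nat)))
  ~> λ (ν : Eq (Eq Nat 3 3) (refl Nat 3) (refl Nat 3)) → vcons ((η : Nat) → Nat) 1 (λ (μ : Nat) → μ) (vcons ((j : Nat) → Nat) 0 (λ (ξ : Nat) → 2) (vnil ((b : Nat) → Nat)))
type:
  (ν : Eq (Eq Nat 3 3) (refl Nat 3) (refl Nat 3)) → Vec ((η : Nat) → Nat) 2


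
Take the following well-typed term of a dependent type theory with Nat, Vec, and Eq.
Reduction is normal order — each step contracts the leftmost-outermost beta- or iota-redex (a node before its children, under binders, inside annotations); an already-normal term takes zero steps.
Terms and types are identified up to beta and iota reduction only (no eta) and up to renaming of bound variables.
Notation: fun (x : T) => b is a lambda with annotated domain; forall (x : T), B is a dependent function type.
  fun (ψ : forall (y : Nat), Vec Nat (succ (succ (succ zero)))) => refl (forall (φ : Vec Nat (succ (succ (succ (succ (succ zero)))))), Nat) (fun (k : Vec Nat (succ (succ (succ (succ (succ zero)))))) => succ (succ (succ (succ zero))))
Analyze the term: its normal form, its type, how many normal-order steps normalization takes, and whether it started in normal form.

resulting normal form:
  fun (ψ : forall (y : Nat), Vec Nat (succ (succ (succ zero)))) => refl (forall (φ : Vec Nat (succ (succ (succ (succ (succ zero)))))), Nat) (fun (k : Vec Nat (succ (succ (succ (succ (succ zero)))))) => succ (succ (succ (succ zero))))
inferred type:
  forall (ψ : forall (y : Nat), Vec Nat (succ (succ (succ zero)))), Eq (forall (φ : Vec Nat (succ (succ (succ (succ (succ zero)))))), Nat) (fun (k : Vec Nat (succ (succ (succ (succ (succ zero)))))) => succ (succ (succ (succ zero)))) (fun (g : Vec Nat (succ (succ (succ (succ (succ zero)))))) => succ (succ (succ (succ zero))))
steps to reach normal form (normal order): 0
started in normal form: yes


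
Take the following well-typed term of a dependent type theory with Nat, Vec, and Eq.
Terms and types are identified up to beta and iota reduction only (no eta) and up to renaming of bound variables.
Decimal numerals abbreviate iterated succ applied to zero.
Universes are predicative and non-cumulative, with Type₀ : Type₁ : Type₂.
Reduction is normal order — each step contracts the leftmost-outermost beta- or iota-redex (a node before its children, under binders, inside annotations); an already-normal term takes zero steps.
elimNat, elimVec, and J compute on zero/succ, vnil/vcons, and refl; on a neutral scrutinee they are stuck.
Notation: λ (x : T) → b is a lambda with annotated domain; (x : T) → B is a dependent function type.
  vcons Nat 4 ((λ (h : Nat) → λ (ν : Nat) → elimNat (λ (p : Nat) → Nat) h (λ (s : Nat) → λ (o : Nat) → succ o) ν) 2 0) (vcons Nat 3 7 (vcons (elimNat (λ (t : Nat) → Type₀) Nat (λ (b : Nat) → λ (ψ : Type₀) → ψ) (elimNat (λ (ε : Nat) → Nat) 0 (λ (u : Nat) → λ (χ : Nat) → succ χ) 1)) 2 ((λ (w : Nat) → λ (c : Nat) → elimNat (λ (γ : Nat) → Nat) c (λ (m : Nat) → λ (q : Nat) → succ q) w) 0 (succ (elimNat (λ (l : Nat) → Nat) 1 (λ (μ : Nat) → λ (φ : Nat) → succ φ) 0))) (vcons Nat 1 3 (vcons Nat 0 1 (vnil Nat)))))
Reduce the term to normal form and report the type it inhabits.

normal form:
  vcons Nat 4 2 (vcons Nat 3 7 (vcons Nat 2 2 (vcons Nat 1 3 (vcons Nat 0 1 (vnil Nat)))))
the term's type:
  Vec Nat 5


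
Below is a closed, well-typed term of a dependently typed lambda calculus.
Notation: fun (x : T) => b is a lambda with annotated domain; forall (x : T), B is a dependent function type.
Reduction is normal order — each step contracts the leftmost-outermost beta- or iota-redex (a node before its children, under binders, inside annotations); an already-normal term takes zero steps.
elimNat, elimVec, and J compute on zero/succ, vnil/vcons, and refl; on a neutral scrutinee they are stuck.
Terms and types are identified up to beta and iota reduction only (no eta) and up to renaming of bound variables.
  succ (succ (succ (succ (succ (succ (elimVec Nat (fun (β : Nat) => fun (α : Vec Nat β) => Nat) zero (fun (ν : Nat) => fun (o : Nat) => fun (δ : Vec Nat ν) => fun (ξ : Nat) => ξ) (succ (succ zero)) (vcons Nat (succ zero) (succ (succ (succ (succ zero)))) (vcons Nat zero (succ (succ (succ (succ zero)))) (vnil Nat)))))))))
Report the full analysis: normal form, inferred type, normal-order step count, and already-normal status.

normal form:
  succ (succ (succ (succ (succ (succ zero)))))
inferred type:
  Nat
normal-order step count: 11
started in normal form: no
first contracted redex: an elimVec iota-redex


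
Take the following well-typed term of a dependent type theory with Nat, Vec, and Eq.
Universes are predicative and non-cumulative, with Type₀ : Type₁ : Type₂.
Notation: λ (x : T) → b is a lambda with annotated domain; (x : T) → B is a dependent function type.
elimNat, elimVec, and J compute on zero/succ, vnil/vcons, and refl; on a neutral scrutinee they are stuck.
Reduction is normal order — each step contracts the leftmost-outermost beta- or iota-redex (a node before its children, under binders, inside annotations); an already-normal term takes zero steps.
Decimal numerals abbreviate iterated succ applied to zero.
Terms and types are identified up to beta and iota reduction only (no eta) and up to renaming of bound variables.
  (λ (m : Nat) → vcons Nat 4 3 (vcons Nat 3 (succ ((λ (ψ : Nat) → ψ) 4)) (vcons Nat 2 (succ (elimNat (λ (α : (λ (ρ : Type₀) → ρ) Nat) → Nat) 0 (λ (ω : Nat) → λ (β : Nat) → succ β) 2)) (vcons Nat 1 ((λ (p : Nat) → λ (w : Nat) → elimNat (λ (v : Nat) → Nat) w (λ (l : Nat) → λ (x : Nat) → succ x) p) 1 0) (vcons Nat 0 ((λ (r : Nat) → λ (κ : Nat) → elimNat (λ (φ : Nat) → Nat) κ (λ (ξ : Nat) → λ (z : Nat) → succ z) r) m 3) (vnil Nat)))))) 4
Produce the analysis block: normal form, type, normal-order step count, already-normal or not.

normal form:
  vcons Nat 4 3 (vcons Nat 3 5 (vcons Nat 2 3 (vcons Nat 1 1 (vcons Nat 0 7 (vnil Nat)))))
type:
  Vec Nat 5
reduction steps (normal order): 30
term was already normal: no
first contracted redex: a beta-redex


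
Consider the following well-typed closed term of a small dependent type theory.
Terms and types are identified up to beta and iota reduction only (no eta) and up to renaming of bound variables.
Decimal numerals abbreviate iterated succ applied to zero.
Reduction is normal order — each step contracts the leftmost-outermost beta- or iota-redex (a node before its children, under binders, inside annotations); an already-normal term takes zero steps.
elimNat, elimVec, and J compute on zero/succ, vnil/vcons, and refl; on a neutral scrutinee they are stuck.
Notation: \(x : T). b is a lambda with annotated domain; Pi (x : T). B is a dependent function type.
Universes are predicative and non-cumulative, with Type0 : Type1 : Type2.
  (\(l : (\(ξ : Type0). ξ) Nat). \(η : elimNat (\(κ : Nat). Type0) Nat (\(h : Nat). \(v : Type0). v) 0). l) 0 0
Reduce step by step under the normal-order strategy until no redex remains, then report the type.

reduction (normal order):
  (\(l : (\(ξ : Type0). ξ) Nat). \(η : elimNat (\(κ : Nat). Type0) Nat (\(h : Nat). \(v : Type0). v) 0). l) 0 0
  ~> (\(l : elimNat (\(ξ : Nat). Type0) Nat (\(η : Nat). \(κ : Type0). κ) 0). 0) 0
  ~> 0
the term's type:
  Nat


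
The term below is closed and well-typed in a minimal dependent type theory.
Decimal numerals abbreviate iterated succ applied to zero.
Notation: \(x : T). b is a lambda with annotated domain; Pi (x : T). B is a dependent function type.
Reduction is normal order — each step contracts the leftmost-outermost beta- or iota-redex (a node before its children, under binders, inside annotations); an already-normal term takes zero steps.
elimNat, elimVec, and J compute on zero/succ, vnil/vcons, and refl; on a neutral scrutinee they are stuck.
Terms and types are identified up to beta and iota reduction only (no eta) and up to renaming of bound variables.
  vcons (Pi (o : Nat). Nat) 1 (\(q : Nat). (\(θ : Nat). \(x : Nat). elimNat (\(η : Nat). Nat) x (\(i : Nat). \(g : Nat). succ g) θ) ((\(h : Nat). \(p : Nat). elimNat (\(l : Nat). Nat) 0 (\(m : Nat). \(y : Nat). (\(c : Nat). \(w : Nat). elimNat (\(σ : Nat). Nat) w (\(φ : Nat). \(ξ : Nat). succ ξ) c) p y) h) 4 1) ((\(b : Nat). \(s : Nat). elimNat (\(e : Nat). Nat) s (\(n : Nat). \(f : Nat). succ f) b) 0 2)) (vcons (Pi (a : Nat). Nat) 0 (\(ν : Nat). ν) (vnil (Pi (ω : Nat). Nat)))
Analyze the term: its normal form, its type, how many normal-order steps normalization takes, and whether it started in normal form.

reduced normal form:
  vcons (Pi (o : Nat). Nat) 1 (\(q : Nat). 6) (vcons (Pi (θ : Nat). Nat) 0 (\(x : Nat). x) (vnil (Pi (η : Nat). Nat)))
the term's type:
  Vec (Pi (o : Nat). Nat) 2
normal-order step count: 57
already normal: no
first contracted redex: a beta-redex


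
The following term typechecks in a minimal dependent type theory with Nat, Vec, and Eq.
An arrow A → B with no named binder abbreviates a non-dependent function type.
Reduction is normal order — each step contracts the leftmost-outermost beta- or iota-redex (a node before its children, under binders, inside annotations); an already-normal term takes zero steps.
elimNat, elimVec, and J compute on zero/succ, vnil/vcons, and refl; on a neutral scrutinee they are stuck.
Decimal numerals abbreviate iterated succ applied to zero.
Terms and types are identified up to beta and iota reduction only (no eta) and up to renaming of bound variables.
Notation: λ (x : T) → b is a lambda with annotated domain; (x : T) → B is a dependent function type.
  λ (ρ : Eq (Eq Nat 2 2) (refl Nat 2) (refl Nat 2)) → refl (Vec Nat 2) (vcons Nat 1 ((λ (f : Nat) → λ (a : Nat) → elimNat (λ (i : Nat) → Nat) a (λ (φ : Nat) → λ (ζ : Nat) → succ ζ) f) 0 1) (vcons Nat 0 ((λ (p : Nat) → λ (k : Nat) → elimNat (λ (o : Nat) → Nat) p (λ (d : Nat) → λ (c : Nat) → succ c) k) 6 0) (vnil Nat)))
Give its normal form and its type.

reduced normal form:
  λ (ρ : Eq (Eq Nat 2 2) (refl Nat 2) (refl Nat 2)) → refl (Vec Nat 2) (vcons Nat 1 1 (vcons Nat 0 6 (vnil Nat)))
type:
  Eq (Eq Nat 2 2) (refl Nat 2) (refl Nat 2) → Eq (Vec Nat 2) (vcons Nat 1 1 (vcons Nat 0 6 (vnil Nat))) (vcons Nat 1 1 (vcons Nat 0 6 (vnil Nat)))


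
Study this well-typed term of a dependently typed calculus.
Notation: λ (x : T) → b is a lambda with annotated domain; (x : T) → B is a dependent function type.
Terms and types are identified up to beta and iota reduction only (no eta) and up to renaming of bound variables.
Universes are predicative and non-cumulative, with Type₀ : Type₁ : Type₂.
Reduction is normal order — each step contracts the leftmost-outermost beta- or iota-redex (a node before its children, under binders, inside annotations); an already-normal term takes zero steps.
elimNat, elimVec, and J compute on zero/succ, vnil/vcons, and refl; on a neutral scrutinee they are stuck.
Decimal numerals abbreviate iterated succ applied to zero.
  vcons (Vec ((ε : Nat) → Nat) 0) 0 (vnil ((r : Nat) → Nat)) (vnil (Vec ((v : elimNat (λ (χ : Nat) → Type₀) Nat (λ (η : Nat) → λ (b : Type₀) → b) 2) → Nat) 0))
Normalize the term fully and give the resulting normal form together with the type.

reduced normal form:
  vcons (Vec ((ε : Nat) → Nat) 0) 0 (vnil ((r : Nat) → Nat)) (vnil (Vec ((v : Nat) → Nat) 0))
type:
  Vec (Vec ((ε : Nat) → Nat) 0) 1


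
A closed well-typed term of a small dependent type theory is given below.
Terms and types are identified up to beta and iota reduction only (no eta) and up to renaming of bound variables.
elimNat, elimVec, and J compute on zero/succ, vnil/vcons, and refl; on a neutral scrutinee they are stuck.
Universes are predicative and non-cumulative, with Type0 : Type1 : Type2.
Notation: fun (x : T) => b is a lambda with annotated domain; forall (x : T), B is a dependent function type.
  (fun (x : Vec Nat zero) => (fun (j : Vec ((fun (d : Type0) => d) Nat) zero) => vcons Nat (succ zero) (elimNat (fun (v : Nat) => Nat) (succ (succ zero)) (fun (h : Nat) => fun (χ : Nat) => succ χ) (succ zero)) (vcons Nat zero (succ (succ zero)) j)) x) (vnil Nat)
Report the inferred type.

inferred type:
  Vec Nat (succ (succ zero))


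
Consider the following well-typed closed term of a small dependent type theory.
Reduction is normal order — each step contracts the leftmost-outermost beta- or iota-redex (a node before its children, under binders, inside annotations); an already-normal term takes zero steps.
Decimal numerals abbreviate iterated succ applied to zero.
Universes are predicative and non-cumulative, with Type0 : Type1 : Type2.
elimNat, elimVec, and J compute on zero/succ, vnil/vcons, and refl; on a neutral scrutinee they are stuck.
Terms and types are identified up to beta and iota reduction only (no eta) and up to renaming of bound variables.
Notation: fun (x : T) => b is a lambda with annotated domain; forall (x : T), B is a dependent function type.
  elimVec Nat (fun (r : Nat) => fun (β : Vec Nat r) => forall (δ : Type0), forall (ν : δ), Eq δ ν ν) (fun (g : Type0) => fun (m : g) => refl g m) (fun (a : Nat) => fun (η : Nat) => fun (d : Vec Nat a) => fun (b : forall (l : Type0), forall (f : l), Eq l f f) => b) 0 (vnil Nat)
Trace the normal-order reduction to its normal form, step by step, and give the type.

normal-order reduction sequence:
  elimVec Nat (fun (r : Nat) => fun (β : Vec Nat r) => forall (δ : Type0), forall (ν : δ), Eq δ ν ν) (fun (g : Type0) => fun (m : g) => refl g m) (fun (a : Nat) => fun (η : Nat) => fun (d : Vec Nat a) => fun (b : forall (l : Type0), forall (f : l), Eq l f f) => b) 0 (vnil Nat)
  ~> fun (r : Type0) => fun (β : r) => refl r β
inferred type:
  forall (r : Type0), forall (β : r), Eq r β β


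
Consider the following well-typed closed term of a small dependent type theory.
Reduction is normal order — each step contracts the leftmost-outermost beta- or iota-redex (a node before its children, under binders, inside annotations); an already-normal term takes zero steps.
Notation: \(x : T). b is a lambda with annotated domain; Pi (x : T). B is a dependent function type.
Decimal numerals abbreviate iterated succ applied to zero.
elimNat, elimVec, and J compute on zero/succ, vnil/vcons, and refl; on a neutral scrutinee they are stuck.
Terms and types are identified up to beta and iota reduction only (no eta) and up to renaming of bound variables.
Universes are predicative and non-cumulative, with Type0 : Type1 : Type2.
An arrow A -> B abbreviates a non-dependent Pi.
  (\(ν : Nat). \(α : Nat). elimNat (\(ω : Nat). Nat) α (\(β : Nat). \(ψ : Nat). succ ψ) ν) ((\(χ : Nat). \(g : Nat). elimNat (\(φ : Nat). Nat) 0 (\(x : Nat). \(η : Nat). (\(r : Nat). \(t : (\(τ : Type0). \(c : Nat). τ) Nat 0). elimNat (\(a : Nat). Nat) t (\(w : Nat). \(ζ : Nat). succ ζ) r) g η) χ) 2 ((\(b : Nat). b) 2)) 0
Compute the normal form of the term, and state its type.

normal form:
  4
type:
  Nat


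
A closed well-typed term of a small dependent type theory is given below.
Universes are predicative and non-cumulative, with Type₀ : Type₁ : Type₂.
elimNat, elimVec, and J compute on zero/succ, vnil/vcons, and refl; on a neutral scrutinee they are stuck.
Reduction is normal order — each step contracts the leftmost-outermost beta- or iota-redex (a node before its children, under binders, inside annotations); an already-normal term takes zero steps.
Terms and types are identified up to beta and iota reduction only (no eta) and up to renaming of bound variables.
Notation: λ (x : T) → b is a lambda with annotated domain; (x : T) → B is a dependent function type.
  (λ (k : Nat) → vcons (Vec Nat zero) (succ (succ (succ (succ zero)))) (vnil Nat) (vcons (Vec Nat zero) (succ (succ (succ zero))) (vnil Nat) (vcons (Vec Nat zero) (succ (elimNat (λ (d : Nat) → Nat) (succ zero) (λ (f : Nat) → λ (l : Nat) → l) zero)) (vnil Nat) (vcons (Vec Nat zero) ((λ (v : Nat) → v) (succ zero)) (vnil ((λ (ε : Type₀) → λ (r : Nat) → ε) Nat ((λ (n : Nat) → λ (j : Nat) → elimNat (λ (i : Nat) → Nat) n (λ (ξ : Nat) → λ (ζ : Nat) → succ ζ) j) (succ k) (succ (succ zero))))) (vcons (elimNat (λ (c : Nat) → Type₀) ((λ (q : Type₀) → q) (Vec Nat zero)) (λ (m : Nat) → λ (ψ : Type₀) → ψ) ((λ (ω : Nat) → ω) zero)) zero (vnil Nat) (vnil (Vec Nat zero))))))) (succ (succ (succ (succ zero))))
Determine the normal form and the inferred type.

normal form:
  vcons (Vec Nat zero) (succ (succ (succ (succ zero)))) (vnil Nat) (vcons (Vec Nat zero) (succ (succ (succ zero))) (vnil Nat) (vcons (Vec Nat zero) (succ (succ zero)) (vnil Nat) (vcons (Vec Nat zero) (succ zero) (vnil Nat) (vcons (Vec Nat zero) zero (vnil Nat) (vnil (Vec Nat zero))))))
inferred type:
  Vec (Vec Nat zero) (succ (succ (succ (succ (succ zero)))))
observation: 8 normal-order steps normalize the term, beginning with a beta-redex.


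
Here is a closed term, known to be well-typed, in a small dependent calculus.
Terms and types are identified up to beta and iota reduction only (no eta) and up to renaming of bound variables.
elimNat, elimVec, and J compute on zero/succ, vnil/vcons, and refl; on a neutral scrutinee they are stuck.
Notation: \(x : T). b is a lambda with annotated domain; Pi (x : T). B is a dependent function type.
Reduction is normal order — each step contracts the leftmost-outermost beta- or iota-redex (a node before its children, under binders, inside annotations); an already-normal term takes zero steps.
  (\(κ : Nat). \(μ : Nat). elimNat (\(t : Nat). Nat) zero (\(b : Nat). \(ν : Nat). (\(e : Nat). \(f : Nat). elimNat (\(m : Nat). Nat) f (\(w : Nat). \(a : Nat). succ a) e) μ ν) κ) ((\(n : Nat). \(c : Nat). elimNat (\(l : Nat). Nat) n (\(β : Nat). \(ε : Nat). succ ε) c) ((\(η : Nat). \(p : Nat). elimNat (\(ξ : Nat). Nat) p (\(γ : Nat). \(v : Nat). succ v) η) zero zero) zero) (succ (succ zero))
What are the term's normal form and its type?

resulting normal form:
  zero
inferred type:
  Nat


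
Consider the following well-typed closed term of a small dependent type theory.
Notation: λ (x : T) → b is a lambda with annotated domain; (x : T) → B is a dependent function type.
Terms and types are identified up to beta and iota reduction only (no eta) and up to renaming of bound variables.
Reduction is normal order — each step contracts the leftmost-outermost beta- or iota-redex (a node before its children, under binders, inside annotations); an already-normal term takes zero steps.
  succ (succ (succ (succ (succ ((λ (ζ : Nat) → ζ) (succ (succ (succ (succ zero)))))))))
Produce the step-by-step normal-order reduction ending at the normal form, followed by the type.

normal-order reduction:
  succ (succ (succ (succ (succ ((λ (ζ : Nat) → ζ) (succ (succ (succ (succ zero)))))))))
  ~> succ (succ (succ (succ (succ (succ (succ (succ (succ zero))))))))
the term's type:
  Nat
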